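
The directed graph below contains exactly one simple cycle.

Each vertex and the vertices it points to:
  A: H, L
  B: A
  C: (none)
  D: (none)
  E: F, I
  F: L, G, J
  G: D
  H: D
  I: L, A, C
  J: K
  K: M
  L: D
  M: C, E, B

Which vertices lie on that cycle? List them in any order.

E, F, J, K, M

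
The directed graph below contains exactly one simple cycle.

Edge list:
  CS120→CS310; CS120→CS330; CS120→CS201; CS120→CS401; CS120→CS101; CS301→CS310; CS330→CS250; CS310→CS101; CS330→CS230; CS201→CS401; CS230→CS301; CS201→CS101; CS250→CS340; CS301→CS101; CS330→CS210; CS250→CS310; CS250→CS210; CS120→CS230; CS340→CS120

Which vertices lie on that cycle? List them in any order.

CS120, CS250, CS330, CS340

DFS with gray/black marking from CS120:
CS120 gray
  CS330 gray
    CS210 gray
    CS210 black
    CS230 gray
      CS301 gray
        CS310 gray
          CS101 gray
          CS101 black
        CS310 black
        CS301→CS101: CS101 black — skip
      CS301 black
    CS230 black
    CS250 gray
      CS250→CS310: CS310 black — skip
      CS250→CS210: CS210 black — skip
      CS340 gray
        CS340→CS120: CS120 is gray → back edge
Back edge closes the cycle CS120 → CS330 → CS250 → CS340 → CS120; its vertices are {CS120, CS250, CS330, CS340}.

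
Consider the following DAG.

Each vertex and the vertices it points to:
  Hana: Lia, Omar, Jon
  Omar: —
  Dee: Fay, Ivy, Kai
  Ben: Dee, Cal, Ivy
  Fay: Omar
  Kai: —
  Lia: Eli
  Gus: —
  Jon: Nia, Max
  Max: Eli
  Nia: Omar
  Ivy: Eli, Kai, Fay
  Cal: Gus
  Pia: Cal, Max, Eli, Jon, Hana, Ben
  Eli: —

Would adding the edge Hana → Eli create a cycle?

No

Adding Hana→Eli creates a cycle iff Eli can already reach Hana.
Explore from Eli: no path reaches Hana. The graph stays acyclic.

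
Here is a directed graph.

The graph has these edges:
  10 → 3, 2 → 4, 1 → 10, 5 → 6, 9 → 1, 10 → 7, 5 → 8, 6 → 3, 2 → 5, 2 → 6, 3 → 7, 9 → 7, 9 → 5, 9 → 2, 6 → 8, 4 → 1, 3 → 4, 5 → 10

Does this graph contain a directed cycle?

Yes

DFS with white/gray/black marking, starting from 4:
4 gray
  1 gray
    10 gray
      7 gray
      7 black
      3 gray
        3→7: 7 black — skip
        3→4: 4 is gray → back edge
Back edge found, so a cycle exists: 4 → 1 → 10 → 3 → 4.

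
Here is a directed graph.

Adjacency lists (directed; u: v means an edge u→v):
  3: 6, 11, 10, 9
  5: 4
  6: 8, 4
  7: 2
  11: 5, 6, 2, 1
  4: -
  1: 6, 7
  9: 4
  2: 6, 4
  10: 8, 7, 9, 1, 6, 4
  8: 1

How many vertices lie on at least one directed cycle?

A vertex is on a directed cycle iff it belongs to a strongly connected component of size ≥ 2 (or has a self-loop).
The vertices on cycles are {1, 2, 6, 7, 8} — 5 in total.

5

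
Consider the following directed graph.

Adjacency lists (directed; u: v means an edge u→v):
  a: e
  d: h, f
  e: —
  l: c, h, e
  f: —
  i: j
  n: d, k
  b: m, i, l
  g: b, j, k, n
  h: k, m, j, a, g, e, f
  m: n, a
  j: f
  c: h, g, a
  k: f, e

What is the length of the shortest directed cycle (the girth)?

4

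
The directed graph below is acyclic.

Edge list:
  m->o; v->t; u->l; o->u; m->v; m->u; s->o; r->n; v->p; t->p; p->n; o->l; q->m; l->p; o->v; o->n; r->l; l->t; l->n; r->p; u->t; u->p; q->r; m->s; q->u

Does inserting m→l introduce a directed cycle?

No

Adding m→l creates a cycle iff l can already reach m.
Explore from l: no path reaches m. The graph stays acyclic.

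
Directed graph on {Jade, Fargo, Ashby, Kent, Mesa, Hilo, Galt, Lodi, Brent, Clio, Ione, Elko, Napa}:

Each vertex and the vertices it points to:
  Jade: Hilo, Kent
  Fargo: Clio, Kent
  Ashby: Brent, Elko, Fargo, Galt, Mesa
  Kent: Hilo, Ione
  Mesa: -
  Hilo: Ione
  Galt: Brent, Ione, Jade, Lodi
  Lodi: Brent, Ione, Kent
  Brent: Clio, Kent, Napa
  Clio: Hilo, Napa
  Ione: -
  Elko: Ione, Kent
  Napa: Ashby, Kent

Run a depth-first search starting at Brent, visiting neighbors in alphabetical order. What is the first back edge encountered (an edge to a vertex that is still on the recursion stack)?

DFS from Brent (visiting neighbors in alphabetical order); mark gray on enter, black on exit:
Brent gray
  Clio gray
    Hilo gray
      Ione gray
      Ione black
    Hilo black
    Napa gray
      Ashby gray
        Ashby→Brent: Brent is gray → back edge
First back edge: Ashby → Brent.

Ashby->Brent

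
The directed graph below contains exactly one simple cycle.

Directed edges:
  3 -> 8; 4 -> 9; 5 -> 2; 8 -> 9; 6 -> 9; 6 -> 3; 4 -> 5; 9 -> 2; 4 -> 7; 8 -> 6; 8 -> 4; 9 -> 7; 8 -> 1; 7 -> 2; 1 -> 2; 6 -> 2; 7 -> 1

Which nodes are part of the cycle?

DFS with gray/black marking from 8:
8 gray
  1 gray
    2 gray
    2 black
  1 black
  6 gray
    9 gray
      7 gray
        7→2: 2 black — skip
        7→1: 1 black — skip
      7 black
      9→2: 2 black — skip
    9 black
    3 gray
      3→8: 8 is gray → back edge
Back edge closes the cycle 8 → 6 → 3 → 8; its vertices are {3, 6, 8}.

3, 6, 8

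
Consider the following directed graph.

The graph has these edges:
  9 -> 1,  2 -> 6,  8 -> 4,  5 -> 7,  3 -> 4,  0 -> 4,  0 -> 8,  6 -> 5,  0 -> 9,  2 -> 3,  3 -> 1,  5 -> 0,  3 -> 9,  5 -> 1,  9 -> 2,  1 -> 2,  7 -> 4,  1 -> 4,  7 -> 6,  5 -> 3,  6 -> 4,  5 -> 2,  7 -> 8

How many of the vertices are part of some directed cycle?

8

A vertex is on a directed cycle iff it belongs to a strongly connected component of size ≥ 2 (or has a self-loop).
The vertices on cycles are {0, 1, 2, 3, 5, 6, 7, 9} — 8 in total.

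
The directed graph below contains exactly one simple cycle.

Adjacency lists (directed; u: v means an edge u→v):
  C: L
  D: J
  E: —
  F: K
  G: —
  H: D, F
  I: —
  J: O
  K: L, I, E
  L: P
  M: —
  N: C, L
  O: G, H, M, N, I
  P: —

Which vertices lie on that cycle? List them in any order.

D, H, J, O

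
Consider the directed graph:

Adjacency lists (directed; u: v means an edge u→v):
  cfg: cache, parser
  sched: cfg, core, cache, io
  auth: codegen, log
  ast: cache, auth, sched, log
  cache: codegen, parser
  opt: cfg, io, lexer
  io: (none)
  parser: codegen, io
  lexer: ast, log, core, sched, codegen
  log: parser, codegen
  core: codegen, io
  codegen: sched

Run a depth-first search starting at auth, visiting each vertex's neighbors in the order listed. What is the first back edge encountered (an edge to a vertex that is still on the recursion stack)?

cache->codegen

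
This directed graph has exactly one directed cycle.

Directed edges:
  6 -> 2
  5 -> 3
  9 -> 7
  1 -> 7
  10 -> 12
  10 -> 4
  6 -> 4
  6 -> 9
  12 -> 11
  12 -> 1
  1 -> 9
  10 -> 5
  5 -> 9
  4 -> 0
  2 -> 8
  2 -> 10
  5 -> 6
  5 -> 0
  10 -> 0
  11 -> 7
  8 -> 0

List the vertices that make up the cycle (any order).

2, 5, 6, 10

DFS with gray/black marking from 10:
10 gray
  5 gray
    9 gray
      7 gray
      7 black
    9 black
    0 gray
    0 black
    6 gray
      2 gray
        8 gray
          8→0: 0 black — skip
        8 black
        2→10: 10 is gray → back edge
Back edge closes the cycle 10 → 5 → 6 → 2 → 10; its vertices are {2, 5, 6, 10}.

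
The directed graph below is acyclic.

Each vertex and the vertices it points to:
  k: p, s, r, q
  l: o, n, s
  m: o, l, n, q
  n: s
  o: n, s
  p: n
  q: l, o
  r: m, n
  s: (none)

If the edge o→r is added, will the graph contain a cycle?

Adding o→r creates a cycle iff r can already reach o.
Path from r: r → m → o.
So r → … → o → r is a cycle.

Yes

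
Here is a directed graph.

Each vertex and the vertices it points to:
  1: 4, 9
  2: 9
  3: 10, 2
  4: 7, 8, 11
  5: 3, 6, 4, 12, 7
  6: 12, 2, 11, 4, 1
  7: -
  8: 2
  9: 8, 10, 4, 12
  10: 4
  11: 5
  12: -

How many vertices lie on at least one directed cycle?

10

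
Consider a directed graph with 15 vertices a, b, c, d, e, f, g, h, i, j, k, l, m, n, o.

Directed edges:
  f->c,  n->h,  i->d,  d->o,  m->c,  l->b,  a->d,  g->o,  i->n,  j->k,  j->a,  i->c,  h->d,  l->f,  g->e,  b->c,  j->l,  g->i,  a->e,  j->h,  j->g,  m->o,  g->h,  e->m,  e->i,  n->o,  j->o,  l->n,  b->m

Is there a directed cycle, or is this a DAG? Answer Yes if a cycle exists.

DFS with white/gray/black marking, starting from j:
j gray
  a gray
    e gray
      m gray
        c gray
        c black
        o gray
        o black
      m black
      i gray
        n gray
          n→o: o black — skip
          h gray
            d gray
              d→o: o black — skip
            d black
          h black
        n black
        i→d: d black — skip
        i→c: c black — skip
      i black
    e black
    a→d: d black — skip
  a black
  g gray
    g→h: h black — skip
    g→o: o black — skip
    g→e: e black — skip
    g→i: i black — skip
  g black
  l gray
    b gray
      b→m: m black — skip
      b→c: c black — skip
    b black
    f gray
      f→c: c black — skip
    f black
    l→n: n black — skip
  l black
  k gray
  k black
  j→h: h black — skip
  j→o: o black — skip
j black
Every edge goes to a white or black vertex — no back edge, so the graph is acyclic.

No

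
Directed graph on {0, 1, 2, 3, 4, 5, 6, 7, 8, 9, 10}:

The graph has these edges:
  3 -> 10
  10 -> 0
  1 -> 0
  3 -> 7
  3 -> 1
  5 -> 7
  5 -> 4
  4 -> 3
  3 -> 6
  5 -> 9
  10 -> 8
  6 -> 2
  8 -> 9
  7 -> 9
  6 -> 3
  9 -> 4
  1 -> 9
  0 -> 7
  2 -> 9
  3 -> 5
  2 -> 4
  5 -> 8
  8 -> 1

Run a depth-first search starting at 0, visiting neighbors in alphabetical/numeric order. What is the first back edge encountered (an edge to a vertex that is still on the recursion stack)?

DFS from 0 (visiting neighbors in alphabetical/numeric order); mark gray on enter, black on exit:
0 gray
  7 gray
    9 gray
      4 gray
        3 gray
          1 gray
            1→0: 0 is gray → back edge
First back edge: 1 → 0.

1->0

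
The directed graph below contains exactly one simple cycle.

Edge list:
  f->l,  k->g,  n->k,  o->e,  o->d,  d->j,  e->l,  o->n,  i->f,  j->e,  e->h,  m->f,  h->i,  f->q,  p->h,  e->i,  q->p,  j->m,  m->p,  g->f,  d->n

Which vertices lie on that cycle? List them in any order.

f, h, i, p, q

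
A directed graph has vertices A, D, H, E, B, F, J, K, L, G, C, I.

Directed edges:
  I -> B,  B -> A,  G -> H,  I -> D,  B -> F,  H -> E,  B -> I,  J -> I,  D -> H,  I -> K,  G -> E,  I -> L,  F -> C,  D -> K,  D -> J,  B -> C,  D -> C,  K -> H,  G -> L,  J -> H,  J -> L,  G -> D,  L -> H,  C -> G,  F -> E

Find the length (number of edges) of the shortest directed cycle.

2

For each vertex v, BFS finds the shortest path from v back to v.
The shortest such closed walk is I → B → I, length 2.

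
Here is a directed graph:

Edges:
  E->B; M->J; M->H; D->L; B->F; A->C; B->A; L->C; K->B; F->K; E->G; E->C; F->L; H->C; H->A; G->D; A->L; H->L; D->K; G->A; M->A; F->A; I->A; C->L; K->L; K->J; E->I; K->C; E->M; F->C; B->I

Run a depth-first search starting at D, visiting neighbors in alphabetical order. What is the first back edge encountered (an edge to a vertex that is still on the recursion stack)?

L->C

DFS from D (visiting neighbors in alphabetical order); mark gray on enter, black on exit:
D gray
  K gray
    B gray
      A gray
        C gray
          L gray
            L→C: C is gray → back edge
First back edge: L → C.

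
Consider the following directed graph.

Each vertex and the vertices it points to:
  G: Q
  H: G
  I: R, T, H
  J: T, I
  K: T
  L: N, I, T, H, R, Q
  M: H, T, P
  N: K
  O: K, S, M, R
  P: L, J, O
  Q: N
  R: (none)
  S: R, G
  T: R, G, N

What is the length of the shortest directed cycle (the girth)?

3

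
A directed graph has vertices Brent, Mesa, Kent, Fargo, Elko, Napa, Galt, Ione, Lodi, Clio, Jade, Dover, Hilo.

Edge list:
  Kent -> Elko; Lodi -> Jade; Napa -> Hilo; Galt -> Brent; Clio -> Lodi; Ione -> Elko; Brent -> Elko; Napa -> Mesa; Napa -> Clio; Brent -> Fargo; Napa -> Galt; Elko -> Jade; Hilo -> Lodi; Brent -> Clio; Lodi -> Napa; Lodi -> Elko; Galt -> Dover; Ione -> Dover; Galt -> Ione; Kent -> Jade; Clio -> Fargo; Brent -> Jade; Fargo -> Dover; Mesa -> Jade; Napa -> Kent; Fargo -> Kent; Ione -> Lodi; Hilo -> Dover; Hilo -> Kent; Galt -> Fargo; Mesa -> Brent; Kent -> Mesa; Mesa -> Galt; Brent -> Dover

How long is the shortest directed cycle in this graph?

For each vertex v, BFS finds the shortest path from v back to v.
The shortest such closed walk is Napa → Hilo → Lodi → Napa, length 3.

3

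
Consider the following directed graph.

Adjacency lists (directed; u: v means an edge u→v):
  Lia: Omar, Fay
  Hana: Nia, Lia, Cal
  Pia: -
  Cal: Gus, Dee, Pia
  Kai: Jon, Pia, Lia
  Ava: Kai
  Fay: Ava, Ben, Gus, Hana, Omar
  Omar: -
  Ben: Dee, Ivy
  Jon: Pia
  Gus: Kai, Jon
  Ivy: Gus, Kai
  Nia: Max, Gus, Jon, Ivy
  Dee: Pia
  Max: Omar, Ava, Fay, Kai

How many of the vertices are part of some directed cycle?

A vertex is on a directed cycle iff it belongs to a strongly connected component of size ≥ 2 (or has a self-loop).
The vertices on cycles are {Ava, Ben, Cal, Fay, Gus, Ivy, Kai, Lia, Max, Nia, Hana} — 11 in total.

11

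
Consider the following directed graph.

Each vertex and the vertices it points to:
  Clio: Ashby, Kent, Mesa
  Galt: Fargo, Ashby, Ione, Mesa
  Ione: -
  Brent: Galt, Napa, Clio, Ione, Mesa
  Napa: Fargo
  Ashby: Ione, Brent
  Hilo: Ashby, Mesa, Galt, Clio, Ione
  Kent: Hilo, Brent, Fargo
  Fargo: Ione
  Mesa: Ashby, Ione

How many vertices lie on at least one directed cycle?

A vertex is on a directed cycle iff it belongs to a strongly connected component of size ≥ 2 (or has a self-loop).
The vertices on cycles are {Clio, Galt, Hilo, Kent, Mesa, Ashby, Brent} — 7 in total.

7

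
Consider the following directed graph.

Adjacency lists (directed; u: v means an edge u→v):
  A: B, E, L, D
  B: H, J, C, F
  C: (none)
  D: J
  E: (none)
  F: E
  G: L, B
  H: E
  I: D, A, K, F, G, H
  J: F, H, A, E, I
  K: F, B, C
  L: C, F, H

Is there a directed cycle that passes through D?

Yes

D is on a cycle iff D can reach itself via ≥1 edge.
D → J → A → D — yes.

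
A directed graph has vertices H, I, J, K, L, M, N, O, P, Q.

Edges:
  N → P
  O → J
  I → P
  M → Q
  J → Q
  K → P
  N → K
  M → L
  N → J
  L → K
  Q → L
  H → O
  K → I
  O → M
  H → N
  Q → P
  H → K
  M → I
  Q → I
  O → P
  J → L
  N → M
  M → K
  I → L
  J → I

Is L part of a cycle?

Yes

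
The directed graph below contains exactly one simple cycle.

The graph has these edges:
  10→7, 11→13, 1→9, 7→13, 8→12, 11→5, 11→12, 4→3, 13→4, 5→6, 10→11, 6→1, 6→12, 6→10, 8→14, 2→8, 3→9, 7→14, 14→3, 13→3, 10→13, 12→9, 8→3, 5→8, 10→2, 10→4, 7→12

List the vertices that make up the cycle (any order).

DFS with gray/black marking from 5:
5 gray
  8 gray
    14 gray
      3 gray
        9 gray
        9 black
      3 black
    14 black
    8→3: 3 black — skip
    12 gray
      12→9: 9 black — skip
    12 black
  8 black
  6 gray
    10 gray
      2 gray
        2→8: 8 black — skip
      2 black
      7 gray
        13 gray
          4 gray
            4→3: 3 black — skip
          4 black
          13→3: 3 black — skip
        13 black
        7→14: 14 black — skip
        7→12: 12 black — skip
      7 black
      10→4: 4 black — skip
      10→13: 13 black — skip
      11 gray
        11→5: 5 is gray → back edge
Back edge closes the cycle 5 → 6 → 10 → 11 → 5; its vertices are {5, 6, 10, 11}.

5, 6, 10, 11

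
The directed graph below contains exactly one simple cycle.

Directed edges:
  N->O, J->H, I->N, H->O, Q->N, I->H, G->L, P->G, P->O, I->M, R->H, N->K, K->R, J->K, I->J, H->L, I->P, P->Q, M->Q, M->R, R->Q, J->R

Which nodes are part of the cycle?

DFS with gray/black marking from N:
N gray
  K gray
    R gray
      H gray
        L gray
        L black
        O gray
        O black
      H black
      Q gray
        Q→N: N is gray → back edge
Back edge closes the cycle N → K → R → Q → N; its vertices are {K, N, Q, R}.

K, N, Q, R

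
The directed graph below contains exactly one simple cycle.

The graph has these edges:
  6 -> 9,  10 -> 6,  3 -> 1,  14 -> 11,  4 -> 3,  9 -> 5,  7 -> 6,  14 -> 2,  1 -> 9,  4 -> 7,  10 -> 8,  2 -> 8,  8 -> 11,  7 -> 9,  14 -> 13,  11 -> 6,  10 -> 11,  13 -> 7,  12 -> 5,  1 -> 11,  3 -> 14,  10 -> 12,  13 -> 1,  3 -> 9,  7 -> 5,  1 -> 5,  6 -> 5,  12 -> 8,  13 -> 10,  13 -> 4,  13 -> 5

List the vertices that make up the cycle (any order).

3, 4, 13, 14

DFS with gray/black marking from 14:
14 gray
  11 gray
    6 gray
      9 gray
        5 gray
        5 black
      9 black
      6→5: 5 black — skip
    6 black
  11 black
  2 gray
    8 gray
      8→11: 11 black — skip
    8 black
  2 black
  13 gray
    10 gray
      10→6: 6 black — skip
      10→11: 11 black — skip
      10→8: 8 black — skip
      12 gray
        12→5: 5 black — skip
        12→8: 8 black — skip
      12 black
    10 black
    7 gray
      7→5: 5 black — skip
      7→6: 6 black — skip
      7→9: 9 black — skip
    7 black
    1 gray
      1→5: 5 black — skip
      1→9: 9 black — skip
      1→11: 11 black — skip
    1 black
    13→5: 5 black — skip
    4 gray
      3 gray
        3→9: 9 black — skip
        3→14: 14 is gray → back edge
Back edge closes the cycle 14 → 13 → 4 → 3 → 14; its vertices are {3, 4, 13, 14}.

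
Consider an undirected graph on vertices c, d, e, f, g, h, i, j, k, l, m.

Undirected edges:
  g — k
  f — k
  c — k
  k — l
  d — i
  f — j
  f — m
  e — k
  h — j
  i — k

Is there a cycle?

DFS, tracking each vertex's parent; an edge to a visited non-parent vertex closes a cycle.
Start from j:
visit j (parent –)
  visit h (parent j)
    h–j: parent, skip
  visit f (parent j)
    visit k (parent f)
      visit i (parent k)
        i–k: parent, skip
        visit d (parent i)
          d–i: parent, skip
      k–f: parent, skip
      visit l (parent k)
        l–k: parent, skip
      visit g (parent k)
        g–k: parent, skip
      visit e (parent k)
        e–k: parent, skip
      visit c (parent k)
        c–k: parent, skip
    visit m (parent f)
      m–f: parent, skip
    f–j: parent, skip
No non-parent visited neighbor found — the graph is a forest.

No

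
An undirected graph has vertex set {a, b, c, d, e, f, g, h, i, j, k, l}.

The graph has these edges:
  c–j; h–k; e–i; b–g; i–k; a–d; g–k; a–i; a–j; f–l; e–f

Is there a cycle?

DFS, tracking each vertex's parent; an edge to a visited non-parent vertex closes a cycle.
Start from b:
visit b (parent –)
  visit g (parent b)
    g–b: parent, skip
    visit k (parent g)
      visit h (parent k)
        h–k: parent, skip
      visit i (parent k)
        visit a (parent i)
          visit j (parent a)
            visit c (parent j)
              c–j: parent, skip
            j–a: parent, skip
          visit d (parent a)
            d–a: parent, skip
          a–i: parent, skip
        visit e (parent i)
          e–i: parent, skip
          visit f (parent e)
            f–e: parent, skip
            visit l (parent f)
              l–f: parent, skip
        i–k: parent, skip
      k–g: parent, skip
No non-parent visited neighbor found — the graph is a forest.

No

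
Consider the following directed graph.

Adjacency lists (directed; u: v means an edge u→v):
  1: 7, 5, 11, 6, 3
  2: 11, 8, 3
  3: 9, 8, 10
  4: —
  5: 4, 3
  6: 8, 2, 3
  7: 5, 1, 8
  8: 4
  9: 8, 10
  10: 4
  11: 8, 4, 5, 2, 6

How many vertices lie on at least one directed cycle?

A vertex is on a directed cycle iff it belongs to a strongly connected component of size ≥ 2 (or has a self-loop).
The vertices on cycles are {1, 2, 6, 7, 11} — 5 in total.

5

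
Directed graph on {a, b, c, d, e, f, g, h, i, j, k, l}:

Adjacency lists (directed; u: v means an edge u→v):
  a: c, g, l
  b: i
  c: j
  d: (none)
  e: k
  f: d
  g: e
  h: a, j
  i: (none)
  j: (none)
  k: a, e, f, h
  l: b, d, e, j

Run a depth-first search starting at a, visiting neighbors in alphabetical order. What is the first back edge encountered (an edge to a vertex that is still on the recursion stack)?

DFS from a (visiting neighbors in alphabetical order); mark gray on enter, black on exit:
a gray
  c gray
    j gray
    j black
  c black
  g gray
    e gray
      k gray
        k→a: a is gray → back edge
First back edge: k → a.

k→a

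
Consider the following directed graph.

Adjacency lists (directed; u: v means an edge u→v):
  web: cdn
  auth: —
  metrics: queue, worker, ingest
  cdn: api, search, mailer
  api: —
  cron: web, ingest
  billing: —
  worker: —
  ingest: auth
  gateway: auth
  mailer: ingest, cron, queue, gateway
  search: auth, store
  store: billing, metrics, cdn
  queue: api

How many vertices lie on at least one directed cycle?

A vertex is on a directed cycle iff it belongs to a strongly connected component of size ≥ 2 (or has a self-loop).
The vertices on cycles are {cdn, web, cron, store, mailer, search} — 6 in total.

6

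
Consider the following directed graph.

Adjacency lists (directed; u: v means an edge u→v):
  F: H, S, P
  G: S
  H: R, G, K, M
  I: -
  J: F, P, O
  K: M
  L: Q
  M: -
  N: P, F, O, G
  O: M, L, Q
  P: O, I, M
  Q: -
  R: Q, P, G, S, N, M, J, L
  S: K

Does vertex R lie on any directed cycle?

Yes

R is on a cycle iff R can reach itself via ≥1 edge.
R → N → F → H → R — yes.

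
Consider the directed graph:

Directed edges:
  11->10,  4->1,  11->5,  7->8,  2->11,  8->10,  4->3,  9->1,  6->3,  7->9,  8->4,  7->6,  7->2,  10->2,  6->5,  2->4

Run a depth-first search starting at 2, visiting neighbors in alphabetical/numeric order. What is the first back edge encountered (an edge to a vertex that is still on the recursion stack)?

DFS from 2 (visiting neighbors in alphabetical/numeric order); mark gray on enter, black on exit:
2 gray
  4 gray
    1 gray
    1 black
    3 gray
    3 black
  4 black
  11 gray
    5 gray
    5 black
    10 gray
      10→2: 2 is gray → back edge
First back edge: 10 → 2.

10->2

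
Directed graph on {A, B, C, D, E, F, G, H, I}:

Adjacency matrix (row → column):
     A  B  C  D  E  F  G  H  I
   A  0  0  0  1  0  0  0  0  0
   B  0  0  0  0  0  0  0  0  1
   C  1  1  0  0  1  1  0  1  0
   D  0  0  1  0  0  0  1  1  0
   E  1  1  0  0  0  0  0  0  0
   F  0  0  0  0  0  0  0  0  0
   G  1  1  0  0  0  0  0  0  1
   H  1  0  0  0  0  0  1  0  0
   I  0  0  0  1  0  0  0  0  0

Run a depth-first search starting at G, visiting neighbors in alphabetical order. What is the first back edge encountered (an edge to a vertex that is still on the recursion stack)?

DFS from G (visiting neighbors in alphabetical order); mark gray on enter, black on exit:
G gray
  A gray
    D gray
      C gray
        C→A: A is gray → back edge
First back edge: C → A.

C->A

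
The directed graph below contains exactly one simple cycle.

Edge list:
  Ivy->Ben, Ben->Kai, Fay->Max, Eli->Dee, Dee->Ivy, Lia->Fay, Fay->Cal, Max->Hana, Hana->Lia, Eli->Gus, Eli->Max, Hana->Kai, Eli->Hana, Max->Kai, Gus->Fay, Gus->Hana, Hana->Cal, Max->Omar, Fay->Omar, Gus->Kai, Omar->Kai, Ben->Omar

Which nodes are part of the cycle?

DFS with gray/black marking from Fay:
Fay gray
  Max gray
    Omar gray
      Kai gray
      Kai black
    Omar black
    Hana gray
      Hana→Kai: Kai black — skip
      Cal gray
      Cal black
      Lia gray
        Lia→Fay: Fay is gray → back edge
Back edge closes the cycle Fay → Max → Hana → Lia → Fay; its vertices are {Fay, Lia, Max, Hana}.

Fay, Lia, Max, Hana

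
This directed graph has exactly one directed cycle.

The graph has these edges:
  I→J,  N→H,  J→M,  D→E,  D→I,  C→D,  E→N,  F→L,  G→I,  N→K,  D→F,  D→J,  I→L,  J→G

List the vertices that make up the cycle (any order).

DFS with gray/black marking from I:
I gray
  J gray
    M gray
    M black
    G gray
      G→I: I is gray → back edge
Back edge closes the cycle I → J → G → I; its vertices are {G, I, J}.

G, I, J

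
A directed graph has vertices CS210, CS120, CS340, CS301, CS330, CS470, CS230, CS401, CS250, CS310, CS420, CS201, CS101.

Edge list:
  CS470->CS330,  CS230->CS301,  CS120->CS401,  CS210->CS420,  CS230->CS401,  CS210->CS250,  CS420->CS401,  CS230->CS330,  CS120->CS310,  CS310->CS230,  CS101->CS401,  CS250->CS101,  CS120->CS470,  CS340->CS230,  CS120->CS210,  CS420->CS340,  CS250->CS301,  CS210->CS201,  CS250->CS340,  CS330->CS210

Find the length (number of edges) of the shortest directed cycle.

5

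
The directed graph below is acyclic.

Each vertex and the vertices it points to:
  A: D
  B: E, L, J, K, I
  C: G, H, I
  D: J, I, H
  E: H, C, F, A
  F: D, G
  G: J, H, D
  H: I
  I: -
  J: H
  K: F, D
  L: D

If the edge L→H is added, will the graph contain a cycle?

Adding L→H creates a cycle iff H can already reach L.
Explore from H: no path reaches L. The graph stays acyclic.

No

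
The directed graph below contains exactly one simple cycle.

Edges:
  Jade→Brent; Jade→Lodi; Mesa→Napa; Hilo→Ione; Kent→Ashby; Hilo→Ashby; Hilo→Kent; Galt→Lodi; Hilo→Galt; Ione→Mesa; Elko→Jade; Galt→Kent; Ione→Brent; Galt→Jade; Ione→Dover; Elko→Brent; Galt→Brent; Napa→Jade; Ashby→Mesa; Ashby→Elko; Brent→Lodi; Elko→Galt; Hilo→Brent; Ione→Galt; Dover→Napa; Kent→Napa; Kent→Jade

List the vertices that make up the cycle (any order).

DFS with gray/black marking from Kent:
Kent gray
  Jade gray
    Lodi gray
    Lodi black
    Brent gray
      Brent→Lodi: Lodi black — skip
    Brent black
  Jade black
  Ashby gray
    Elko gray
      Elko→Brent: Brent black — skip
      Elko→Jade: Jade black — skip
      Galt gray
        Galt→Brent: Brent black — skip
        Galt→Kent: Kent is gray → back edge
Back edge closes the cycle Kent → Ashby → Elko → Galt → Kent; its vertices are {Elko, Galt, Kent, Ashby}.

Elko, Galt, Kent, Ashby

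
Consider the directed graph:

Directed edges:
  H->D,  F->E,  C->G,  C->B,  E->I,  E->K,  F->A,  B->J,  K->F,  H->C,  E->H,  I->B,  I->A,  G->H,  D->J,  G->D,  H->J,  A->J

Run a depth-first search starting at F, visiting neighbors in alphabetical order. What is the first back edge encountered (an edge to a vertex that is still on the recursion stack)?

G->H

DFS from F (visiting neighbors in alphabetical order); mark gray on enter, black on exit:
F gray
  A gray
    J gray
    J black
  A black
  E gray
    H gray
      C gray
        B gray
          B→J: J black — skip
        B black
        G gray
          D gray
            D→J: J black — skip
          D black
          G→H: H is gray → back edge
First back edge: G → H.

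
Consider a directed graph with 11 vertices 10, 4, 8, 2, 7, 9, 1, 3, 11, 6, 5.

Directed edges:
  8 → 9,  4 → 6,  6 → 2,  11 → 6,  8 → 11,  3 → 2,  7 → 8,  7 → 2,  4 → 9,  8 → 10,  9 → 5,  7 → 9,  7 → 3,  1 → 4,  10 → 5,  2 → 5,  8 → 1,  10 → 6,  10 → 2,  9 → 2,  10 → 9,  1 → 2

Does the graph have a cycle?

DFS with white/gray/black marking, starting from 2:
2 gray
  5 gray
  5 black
2 black
10 gray
  9 gray
    9→2: 2 black — skip
    9→5: 5 black — skip
  9 black
  10→5: 5 black — skip
  6 gray
    6→2: 2 black — skip
  6 black
  10→2: 2 black — skip
10 black
4 gray
  4→6: 6 black — skip
  4→9: 9 black — skip
4 black
8 gray
  1 gray
    1→2: 2 black — skip
    1→4: 4 black — skip
  1 black
  8→9: 9 black — skip
  8→10: 10 black — skip
  11 gray
    11→6: 6 black — skip
  11 black
8 black
7 gray
  7→8: 8 black — skip
  7→2: 2 black — skip
  7→9: 9 black — skip
  3 gray
    3→2: 2 black — skip
  3 black
7 black
Every edge goes to a white or black vertex — no back edge, so the graph is acyclic.

No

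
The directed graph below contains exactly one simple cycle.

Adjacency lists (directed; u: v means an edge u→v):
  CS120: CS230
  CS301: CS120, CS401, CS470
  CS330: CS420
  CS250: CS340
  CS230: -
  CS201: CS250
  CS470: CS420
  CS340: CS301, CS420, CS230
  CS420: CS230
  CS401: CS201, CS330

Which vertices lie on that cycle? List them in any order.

DFS with gray/black marking from CS301:
CS301 gray
  CS120 gray
    CS230 gray
    CS230 black
  CS120 black
  CS401 gray
    CS201 gray
      CS250 gray
        CS340 gray
          CS340→CS301: CS301 is gray → back edge
Back edge closes the cycle CS301 → CS401 → CS201 → CS250 → CS340 → CS301; its vertices are {CS201, CS250, CS301, CS340, CS401}.

CS201, CS250, CS301, CS340, CS401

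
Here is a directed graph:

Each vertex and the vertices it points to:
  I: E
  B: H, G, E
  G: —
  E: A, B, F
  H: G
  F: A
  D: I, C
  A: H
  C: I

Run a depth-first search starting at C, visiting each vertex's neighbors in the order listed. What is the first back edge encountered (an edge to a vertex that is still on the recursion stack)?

DFS from C (visiting each vertex's neighbors in the order listed); mark gray on enter, black on exit:
C gray
  I gray
    E gray
      A gray
        H gray
          G gray
          G black
        H black
      A black
      B gray
        B→H: H black — skip
        B→G: G black — skip
        B→E: E is gray → back edge
First back edge: B → E.

B→E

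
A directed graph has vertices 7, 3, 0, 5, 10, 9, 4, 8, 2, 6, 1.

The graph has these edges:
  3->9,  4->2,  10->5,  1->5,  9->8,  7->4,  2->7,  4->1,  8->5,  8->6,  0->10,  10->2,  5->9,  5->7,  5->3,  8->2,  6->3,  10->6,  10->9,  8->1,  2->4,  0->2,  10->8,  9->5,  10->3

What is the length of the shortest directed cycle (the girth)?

2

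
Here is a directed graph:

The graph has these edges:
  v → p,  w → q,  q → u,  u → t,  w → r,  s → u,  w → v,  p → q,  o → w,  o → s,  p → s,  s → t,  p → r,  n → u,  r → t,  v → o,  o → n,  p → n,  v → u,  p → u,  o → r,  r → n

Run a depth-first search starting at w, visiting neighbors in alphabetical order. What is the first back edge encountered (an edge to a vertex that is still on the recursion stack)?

o→w

DFS from w (visiting neighbors in alphabetical order); mark gray on enter, black on exit:
w gray
  q gray
    u gray
      t gray
      t black
    u black
  q black
  r gray
    n gray
      n→u: u black — skip
    n black
    r→t: t black — skip
  r black
  v gray
    o gray
      o→n: n black — skip
      o→r: r black — skip
      s gray
        s→t: t black — skip
        s→u: u black — skip
      s black
      o→w: w is gray → back edge
First back edge: o → w.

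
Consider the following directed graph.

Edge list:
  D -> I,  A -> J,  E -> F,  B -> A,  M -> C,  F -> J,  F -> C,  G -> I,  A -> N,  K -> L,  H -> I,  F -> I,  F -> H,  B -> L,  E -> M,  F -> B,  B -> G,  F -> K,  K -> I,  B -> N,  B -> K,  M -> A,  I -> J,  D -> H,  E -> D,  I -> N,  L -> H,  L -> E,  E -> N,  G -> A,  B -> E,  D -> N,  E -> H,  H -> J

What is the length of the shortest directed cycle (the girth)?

3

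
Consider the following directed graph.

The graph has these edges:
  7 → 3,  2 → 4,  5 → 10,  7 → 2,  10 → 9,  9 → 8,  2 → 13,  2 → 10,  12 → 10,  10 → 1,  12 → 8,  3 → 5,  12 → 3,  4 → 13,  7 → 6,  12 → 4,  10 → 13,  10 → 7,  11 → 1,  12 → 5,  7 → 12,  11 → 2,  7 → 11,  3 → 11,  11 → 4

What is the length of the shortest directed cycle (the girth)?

3

For each vertex v, BFS finds the shortest path from v back to v.
The shortest such closed walk is 10 → 7 → 2 → 10, length 3.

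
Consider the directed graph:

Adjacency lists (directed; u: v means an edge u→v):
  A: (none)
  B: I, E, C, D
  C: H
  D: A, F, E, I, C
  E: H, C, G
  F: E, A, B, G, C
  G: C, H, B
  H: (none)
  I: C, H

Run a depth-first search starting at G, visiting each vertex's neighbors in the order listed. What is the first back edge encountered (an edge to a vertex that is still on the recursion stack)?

DFS from G (visiting each vertex's neighbors in the order listed); mark gray on enter, black on exit:
G gray
  C gray
    H gray
    H black
  C black
  G→H: H black — skip
  B gray
    I gray
      I→C: C black — skip
      I→H: H black — skip
    I black
    E gray
      E→H: H black — skip
      E→C: C black — skip
      E→G: G is gray → back edge
First back edge: E → G.

E->G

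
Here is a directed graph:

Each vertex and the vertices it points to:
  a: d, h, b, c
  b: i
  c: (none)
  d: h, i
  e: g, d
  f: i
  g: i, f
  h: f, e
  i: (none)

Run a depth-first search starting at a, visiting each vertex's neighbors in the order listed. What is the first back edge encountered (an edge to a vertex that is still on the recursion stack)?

e->d

DFS from a (visiting each vertex's neighbors in the order listed); mark gray on enter, black on exit:
a gray
  d gray
    h gray
      f gray
        i gray
        i black
      f black
      e gray
        g gray
          g→i: i black — skip
          g→f: f black — skip
        g black
        e→d: d is gray → back edge
First back edge: e → d.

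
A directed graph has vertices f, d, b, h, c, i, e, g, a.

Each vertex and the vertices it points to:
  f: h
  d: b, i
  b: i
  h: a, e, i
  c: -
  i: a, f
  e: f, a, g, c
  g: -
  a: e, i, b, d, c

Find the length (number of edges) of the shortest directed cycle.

For each vertex v, BFS finds the shortest path from v back to v.
The shortest such closed walk is e → a → e, length 2.

2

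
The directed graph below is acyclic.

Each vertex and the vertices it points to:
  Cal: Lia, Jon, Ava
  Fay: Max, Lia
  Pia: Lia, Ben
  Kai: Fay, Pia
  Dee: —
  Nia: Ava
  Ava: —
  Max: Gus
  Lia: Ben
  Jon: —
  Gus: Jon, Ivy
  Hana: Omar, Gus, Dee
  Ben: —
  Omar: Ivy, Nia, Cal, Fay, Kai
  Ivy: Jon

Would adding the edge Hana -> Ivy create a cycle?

No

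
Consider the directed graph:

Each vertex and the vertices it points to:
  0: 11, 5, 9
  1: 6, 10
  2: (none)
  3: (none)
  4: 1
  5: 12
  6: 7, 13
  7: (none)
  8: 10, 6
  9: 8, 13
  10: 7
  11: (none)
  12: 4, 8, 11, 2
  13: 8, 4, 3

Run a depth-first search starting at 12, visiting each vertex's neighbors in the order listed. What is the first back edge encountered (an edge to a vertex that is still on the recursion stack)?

DFS from 12 (visiting each vertex's neighbors in the order listed); mark gray on enter, black on exit:
12 gray
  4 gray
    1 gray
      6 gray
        7 gray
        7 black
        13 gray
          8 gray
            10 gray
              10→7: 7 black — skip
            10 black
            8→6: 6 is gray → back edge
First back edge: 8 → 6.

8->6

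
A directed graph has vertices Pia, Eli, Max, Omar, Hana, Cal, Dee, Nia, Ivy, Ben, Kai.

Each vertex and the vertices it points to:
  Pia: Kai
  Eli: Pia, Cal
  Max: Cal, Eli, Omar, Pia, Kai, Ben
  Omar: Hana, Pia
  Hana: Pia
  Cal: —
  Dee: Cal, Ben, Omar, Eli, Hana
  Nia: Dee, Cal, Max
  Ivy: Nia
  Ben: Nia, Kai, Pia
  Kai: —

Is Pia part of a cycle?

No

Pia lies on a cycle iff there is a path from Pia back to itself.
Exploring from Pia, it never reaches itself; equivalently, its strongly connected component is a singleton.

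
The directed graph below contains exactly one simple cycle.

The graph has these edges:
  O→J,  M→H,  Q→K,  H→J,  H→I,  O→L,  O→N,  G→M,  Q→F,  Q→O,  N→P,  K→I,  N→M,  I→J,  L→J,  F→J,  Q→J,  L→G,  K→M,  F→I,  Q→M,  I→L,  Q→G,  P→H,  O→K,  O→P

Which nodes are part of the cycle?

DFS with gray/black marking from L:
L gray
  J gray
  J black
  G gray
    M gray
      H gray
        I gray
          I→L: L is gray → back edge
Back edge closes the cycle L → G → M → H → I → L; its vertices are {G, H, I, L, M}.

G, H, I, L, M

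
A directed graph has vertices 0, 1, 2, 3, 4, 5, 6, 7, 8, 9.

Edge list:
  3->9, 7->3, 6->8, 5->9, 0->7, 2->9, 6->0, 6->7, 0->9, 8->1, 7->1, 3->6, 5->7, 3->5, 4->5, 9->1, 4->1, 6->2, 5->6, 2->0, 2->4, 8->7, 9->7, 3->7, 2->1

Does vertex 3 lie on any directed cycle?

Yes

3 is on a cycle iff 3 can reach itself via ≥1 edge.
3 → 7 → 3 — yes.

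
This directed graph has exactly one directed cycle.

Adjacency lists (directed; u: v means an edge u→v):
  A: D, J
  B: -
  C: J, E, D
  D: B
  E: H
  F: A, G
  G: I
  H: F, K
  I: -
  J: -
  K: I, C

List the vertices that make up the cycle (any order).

DFS with gray/black marking from H:
H gray
  F gray
    A gray
      D gray
        B gray
        B black
      D black
      J gray
      J black
    A black
    G gray
      I gray
      I black
    G black
  F black
  K gray
    K→I: I black — skip
    C gray
      C→J: J black — skip
      E gray
        E→H: H is gray → back edge
Back edge closes the cycle H → K → C → E → H; its vertices are {C, E, H, K}.

C, E, H, K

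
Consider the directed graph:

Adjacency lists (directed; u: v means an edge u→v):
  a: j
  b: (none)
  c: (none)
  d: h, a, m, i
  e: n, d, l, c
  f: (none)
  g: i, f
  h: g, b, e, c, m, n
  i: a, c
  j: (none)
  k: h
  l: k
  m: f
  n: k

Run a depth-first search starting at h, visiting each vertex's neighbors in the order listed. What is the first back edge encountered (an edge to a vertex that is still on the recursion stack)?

k→h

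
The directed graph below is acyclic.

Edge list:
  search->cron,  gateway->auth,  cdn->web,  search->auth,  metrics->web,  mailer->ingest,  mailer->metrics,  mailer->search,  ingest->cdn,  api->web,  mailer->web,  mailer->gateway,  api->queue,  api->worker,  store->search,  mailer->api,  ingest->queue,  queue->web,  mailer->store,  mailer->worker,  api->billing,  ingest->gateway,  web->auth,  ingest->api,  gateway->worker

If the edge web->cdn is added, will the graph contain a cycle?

Adding web→cdn creates a cycle iff cdn can already reach web.
Path from cdn: cdn → web.
So cdn → … → web → cdn is a cycle.

Yes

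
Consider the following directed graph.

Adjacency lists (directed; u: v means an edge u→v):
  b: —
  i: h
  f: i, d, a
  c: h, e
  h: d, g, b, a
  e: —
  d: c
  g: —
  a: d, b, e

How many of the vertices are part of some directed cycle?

A vertex is on a directed cycle iff it belongs to a strongly connected component of size ≥ 2 (or has a self-loop).
The vertices on cycles are {a, c, d, h} — 4 in total.

4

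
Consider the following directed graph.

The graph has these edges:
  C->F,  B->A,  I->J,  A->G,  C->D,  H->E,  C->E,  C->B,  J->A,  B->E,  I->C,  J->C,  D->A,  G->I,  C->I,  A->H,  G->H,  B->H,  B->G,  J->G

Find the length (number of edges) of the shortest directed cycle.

For each vertex v, BFS finds the shortest path from v back to v.
The shortest such closed walk is C → I → C, length 2.

2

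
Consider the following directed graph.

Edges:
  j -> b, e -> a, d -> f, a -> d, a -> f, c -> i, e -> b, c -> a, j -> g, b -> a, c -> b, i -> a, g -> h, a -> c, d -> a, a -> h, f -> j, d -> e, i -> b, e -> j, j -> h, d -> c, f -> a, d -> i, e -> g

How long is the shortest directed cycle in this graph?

For each vertex v, BFS finds the shortest path from v back to v.
The shortest such closed walk is d → a → d, length 2.

2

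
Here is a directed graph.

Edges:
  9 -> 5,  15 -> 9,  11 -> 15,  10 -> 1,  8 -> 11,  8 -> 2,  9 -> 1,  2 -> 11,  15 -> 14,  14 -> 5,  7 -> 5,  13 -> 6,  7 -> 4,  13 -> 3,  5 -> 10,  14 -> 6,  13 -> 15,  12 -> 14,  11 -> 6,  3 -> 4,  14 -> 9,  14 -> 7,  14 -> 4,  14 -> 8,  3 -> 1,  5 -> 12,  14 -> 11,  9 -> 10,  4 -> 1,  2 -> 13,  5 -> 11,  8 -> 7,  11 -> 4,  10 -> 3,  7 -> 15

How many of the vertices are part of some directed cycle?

10

A vertex is on a directed cycle iff it belongs to a strongly connected component of size ≥ 2 (or has a self-loop).
The vertices on cycles are {2, 5, 7, 8, 9, 11, 12, 13, 14, 15} — 10 in total.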